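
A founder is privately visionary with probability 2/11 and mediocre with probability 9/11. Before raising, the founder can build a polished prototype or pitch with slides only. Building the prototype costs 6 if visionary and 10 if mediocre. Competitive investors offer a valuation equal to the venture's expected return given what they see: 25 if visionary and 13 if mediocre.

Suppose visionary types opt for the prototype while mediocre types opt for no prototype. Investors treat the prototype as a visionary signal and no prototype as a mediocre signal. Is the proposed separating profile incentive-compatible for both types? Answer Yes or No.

Under these beliefs, the prototype earns valuation 25 and no prototype earns valuation 13.
visionary: the prototype nets 25 − 6 = 19; no prototype nets 13. visionary prefers the prototype.
mediocre: the prototype nets 25 − 10 = 15; no prototype nets 13. mediocre would deviate to the prototype.
mediocre has a profitable deviation, so the profile is not an equilibrium.

No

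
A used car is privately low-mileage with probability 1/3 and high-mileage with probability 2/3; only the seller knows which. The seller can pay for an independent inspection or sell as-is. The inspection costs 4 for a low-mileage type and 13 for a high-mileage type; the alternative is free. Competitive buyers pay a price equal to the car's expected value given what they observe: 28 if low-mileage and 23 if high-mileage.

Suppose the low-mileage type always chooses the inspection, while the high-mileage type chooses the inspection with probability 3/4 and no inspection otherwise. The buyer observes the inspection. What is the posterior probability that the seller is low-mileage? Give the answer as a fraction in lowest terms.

P(the inspection) = (1/3)·1 + (2/3)·(3/4) = 5/6.
By Bayes' rule, P(low-mileage | the inspection) = (1/3) / (5/6) = 2/5.

2/5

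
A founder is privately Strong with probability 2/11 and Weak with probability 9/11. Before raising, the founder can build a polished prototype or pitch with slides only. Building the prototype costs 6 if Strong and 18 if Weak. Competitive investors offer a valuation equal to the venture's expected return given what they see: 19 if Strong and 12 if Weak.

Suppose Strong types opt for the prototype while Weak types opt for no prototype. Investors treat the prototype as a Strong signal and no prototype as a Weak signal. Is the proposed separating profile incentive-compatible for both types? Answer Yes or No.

Under these beliefs, the prototype earns valuation 19 and no prototype earns valuation 12.
Strong: the prototype nets 19 − 6 = 13; no prototype nets 12. Strong prefers the prototype.
Weak: the prototype nets 19 − 18 = 1; no prototype nets 12. Weak prefers no prototype.
Neither type deviates, so the separating profile is an equilibrium.

Yes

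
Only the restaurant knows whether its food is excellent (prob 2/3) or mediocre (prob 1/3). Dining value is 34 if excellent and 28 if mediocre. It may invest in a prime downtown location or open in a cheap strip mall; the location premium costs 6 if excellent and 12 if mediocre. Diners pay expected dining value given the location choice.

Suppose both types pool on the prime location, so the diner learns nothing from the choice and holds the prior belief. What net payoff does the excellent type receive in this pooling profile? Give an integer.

Pooled price premium = 2/3·34 + 1/3·28 = 32.
excellent pays cost 6 for the prime location, so net payoff = 32 − 6 = 26.

26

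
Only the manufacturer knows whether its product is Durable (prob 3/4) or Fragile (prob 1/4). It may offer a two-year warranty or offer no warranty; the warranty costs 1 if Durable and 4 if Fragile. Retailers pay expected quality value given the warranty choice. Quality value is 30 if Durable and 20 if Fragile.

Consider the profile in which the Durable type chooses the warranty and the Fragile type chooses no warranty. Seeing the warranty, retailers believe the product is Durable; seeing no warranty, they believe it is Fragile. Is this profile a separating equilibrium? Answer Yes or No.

Under these beliefs, the warranty earns price 30 and no warranty earns price 20.
Durable: the warranty nets 30 − 1 = 29; no warranty nets 20. Durable prefers the warranty.
Fragile: the warranty nets 30 − 4 = 26; no warranty nets 20. Fragile would deviate to the warranty.
Fragile has a profitable deviation, so the profile is not an equilibrium.

No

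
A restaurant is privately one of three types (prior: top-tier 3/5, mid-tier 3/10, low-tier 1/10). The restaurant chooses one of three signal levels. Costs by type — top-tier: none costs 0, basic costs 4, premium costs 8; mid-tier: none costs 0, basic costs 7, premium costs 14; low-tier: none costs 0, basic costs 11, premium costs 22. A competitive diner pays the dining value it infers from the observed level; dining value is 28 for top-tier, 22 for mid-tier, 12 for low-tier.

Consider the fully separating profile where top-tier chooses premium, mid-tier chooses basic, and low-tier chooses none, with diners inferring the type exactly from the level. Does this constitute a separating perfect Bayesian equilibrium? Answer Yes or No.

Separating price premiums: premium → 28, basic → 22, none → 12.
top-tier (assigned premium): none: 12 − 0 = 12; basic: 22 − 4 = 18; premium: 28 − 8 = 20. top-tier stays.
mid-tier (assigned basic): none: 12 − 0 = 12; basic: 22 − 7 = 15; premium: 28 − 14 = 14. mid-tier stays.
low-tier (assigned none): none: 12 − 0 = 12; basic: 22 − 11 = 11; premium: 28 − 22 = 6. low-tier stays.
Every type prefers its assigned level; separation holds.

Yes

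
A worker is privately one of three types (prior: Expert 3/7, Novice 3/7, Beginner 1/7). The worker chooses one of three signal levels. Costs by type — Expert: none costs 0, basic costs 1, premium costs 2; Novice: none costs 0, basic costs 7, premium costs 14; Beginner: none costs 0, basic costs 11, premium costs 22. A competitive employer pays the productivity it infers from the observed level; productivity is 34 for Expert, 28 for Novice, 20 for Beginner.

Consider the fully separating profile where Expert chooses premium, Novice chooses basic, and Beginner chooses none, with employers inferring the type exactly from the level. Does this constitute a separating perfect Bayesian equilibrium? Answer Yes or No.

Yes

Separating wages: premium → 34, basic → 28, none → 20.
Expert (assigned premium): none: 20 − 0 = 20; basic: 28 − 1 = 27; premium: 34 − 2 = 32. Expert stays.
Novice (assigned basic): none: 20 − 0 = 20; basic: 28 − 7 = 21; premium: 34 − 14 = 20. Novice stays.
Beginner (assigned none): none: 20 − 0 = 20; basic: 28 − 11 = 17; premium: 34 − 22 = 12. Beginner stays.
Every type prefers its assigned level; separation holds.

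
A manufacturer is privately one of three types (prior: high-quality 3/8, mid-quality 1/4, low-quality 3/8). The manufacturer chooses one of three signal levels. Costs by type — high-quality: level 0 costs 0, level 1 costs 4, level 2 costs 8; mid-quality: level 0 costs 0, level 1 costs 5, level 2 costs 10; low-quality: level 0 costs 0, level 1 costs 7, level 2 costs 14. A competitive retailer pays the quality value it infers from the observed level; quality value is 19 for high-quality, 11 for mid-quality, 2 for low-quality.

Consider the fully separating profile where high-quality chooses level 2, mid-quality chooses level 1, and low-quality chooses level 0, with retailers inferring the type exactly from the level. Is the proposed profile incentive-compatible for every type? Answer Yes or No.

Separating prices: level 2 → 19, level 1 → 11, level 0 → 2.
high-quality (assigned level 2): level 0: 2 − 0 = 2; level 1: 11 − 4 = 7; level 2: 19 − 8 = 11. high-quality stays.
mid-quality (assigned level 1): level 0: 2 − 0 = 2; level 1: 11 − 5 = 6; level 2: 19 − 10 = 9. mid-quality prefers level 2.
low-quality (assigned level 0): level 0: 2 − 0 = 2; level 1: 11 − 7 = 4; level 2: 19 − 14 = 5. low-quality prefers level 2.
At least one type deviates; the separating profile fails.

No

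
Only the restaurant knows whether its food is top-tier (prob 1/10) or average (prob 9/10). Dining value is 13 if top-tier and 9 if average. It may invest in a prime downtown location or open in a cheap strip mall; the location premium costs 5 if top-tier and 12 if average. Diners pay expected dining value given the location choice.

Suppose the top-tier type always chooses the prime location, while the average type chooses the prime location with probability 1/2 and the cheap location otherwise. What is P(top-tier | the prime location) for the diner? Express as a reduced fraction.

2/11

P(the prime location) = (1/10)·1 + (9/10)·(1/2) = 11/20.
By Bayes' rule, P(top-tier | the prime location) = (1/10) / (11/20) = 2/11.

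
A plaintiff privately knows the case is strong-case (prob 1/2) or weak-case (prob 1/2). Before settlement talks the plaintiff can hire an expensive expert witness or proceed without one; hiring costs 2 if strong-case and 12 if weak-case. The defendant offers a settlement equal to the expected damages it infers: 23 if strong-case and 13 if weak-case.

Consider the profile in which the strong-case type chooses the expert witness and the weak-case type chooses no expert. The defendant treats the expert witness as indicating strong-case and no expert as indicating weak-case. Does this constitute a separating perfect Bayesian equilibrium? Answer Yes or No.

Under these beliefs, the expert witness earns settlement 23 and no expert earns settlement 13.
strong-case: the expert witness nets 23 − 2 = 21; no expert nets 13. strong-case prefers the expert witness.
weak-case: the expert witness nets 23 − 12 = 11; no expert nets 13. weak-case prefers no expert.
Neither type deviates, so the separating profile is an equilibrium.

Yes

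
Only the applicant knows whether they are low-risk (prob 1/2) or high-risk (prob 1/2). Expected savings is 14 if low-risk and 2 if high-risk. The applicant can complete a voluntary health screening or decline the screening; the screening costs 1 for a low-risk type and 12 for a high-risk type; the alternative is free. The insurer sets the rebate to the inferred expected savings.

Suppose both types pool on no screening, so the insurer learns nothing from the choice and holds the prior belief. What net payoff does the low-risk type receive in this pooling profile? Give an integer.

Pooled rebate = 1/2·14 + 1/2·2 = 8.
low-risk pays no cost for no screening, so net payoff = 8.

8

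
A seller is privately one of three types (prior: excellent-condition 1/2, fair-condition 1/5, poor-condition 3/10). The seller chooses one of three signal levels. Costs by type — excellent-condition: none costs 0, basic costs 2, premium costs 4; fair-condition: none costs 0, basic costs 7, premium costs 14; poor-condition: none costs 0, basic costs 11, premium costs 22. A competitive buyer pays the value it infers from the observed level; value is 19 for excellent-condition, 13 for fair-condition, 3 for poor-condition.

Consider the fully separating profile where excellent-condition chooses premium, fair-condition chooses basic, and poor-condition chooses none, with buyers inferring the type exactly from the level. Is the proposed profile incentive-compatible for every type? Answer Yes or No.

Yes

Separating prices: premium → 19, basic → 13, none → 3.
excellent-condition (assigned premium): none: 3 − 0 = 3; basic: 13 − 2 = 11; premium: 19 − 4 = 15. excellent-condition stays.
fair-condition (assigned basic): none: 3 − 0 = 3; basic: 13 − 7 = 6; premium: 19 − 14 = 5. fair-condition stays.
poor-condition (assigned none): none: 3 − 0 = 3; basic: 13 − 11 = 2; premium: 19 − 22 = -3. poor-condition stays.
Every type prefers its assigned level; separation holds.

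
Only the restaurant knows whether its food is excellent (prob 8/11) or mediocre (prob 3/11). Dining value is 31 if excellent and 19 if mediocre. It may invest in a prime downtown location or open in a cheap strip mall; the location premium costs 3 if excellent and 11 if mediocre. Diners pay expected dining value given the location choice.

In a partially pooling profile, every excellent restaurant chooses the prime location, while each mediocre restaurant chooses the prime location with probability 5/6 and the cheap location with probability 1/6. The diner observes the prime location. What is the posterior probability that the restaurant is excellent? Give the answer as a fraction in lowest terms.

P(the prime location) = (8/11)·1 + (3/11)·(5/6) = 21/22.
By Bayes' rule, P(excellent | the prime location) = (8/11) / (21/22) = 16/21.

16/21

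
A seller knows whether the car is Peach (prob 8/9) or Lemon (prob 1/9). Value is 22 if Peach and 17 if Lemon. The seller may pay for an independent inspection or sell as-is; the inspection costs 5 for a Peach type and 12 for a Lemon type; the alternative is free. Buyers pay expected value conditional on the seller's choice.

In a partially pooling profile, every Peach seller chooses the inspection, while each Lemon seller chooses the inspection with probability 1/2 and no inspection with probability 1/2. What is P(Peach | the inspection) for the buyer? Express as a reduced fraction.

P(the inspection) = (8/9)·1 + (1/9)·(1/2) = 17/18.
By Bayes' rule, P(Peach | the inspection) = (8/9) / (17/18) = 16/17.

16/17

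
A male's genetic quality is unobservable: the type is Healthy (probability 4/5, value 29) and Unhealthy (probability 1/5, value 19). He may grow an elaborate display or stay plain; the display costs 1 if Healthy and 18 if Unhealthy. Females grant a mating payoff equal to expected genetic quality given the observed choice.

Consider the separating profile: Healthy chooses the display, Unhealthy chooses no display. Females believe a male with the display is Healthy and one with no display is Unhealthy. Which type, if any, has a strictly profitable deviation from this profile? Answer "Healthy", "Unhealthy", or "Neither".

Neither

The display pays 29; no display pays 19.
Healthy: assigned the display, nets 29 − 1 = 28; deviating to no display nets 19.
Unhealthy: assigned no display, nets 19; deviating to the display nets 29 − 18 = 11.
Both types strictly prefer their assigned action; no profitable deviation.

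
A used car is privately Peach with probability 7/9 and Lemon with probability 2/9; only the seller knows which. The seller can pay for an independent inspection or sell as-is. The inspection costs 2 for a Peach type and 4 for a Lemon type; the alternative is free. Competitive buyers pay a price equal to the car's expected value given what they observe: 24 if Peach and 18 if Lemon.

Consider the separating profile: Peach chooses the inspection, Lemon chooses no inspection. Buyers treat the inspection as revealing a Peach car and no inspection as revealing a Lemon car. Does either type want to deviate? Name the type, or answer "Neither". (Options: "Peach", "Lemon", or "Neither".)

The inspection pays 24; no inspection pays 18.
Peach: assigned the inspection, nets 24 − 2 = 22; deviating to no inspection nets 18.
Lemon: assigned no inspection, nets 18; deviating to the inspection nets 24 − 4 = 20.
The Lemon type gains 2 by deviating.

Lemon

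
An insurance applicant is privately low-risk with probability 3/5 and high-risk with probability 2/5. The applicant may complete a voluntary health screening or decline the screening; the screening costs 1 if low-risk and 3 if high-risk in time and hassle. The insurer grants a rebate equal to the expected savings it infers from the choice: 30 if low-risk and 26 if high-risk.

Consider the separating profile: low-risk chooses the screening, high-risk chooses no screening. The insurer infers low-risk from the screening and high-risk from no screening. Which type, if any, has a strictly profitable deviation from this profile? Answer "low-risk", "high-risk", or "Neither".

The screening pays 30; no screening pays 26.
low-risk: assigned the screening, nets 30 − 1 = 29; deviating to no screening nets 26.
high-risk: assigned no screening, nets 26; deviating to the screening nets 30 − 3 = 27.
The high-risk type gains 1 by deviating.

high-risk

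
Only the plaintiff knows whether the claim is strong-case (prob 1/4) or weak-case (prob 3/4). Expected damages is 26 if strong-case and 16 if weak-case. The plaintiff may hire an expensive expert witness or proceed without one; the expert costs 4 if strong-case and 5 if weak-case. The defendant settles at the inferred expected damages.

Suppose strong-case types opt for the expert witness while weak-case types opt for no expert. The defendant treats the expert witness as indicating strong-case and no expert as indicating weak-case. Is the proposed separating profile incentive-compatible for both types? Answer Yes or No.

Under these beliefs, the expert witness earns settlement 26 and no expert earns settlement 16.
strong-case: the expert witness nets 26 − 4 = 22; no expert nets 16. strong-case prefers the expert witness.
weak-case: the expert witness nets 26 − 5 = 21; no expert nets 16. weak-case would deviate to the expert witness.
weak-case has a profitable deviation, so the profile is not an equilibrium.

No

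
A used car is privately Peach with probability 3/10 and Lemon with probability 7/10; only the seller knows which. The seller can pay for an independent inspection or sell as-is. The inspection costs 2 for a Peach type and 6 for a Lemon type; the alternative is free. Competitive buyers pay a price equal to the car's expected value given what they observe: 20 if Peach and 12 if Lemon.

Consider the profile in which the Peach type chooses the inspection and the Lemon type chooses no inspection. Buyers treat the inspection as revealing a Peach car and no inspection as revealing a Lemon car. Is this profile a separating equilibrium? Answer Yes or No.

No

Under these beliefs, the inspection earns price 20 and no inspection earns price 12.
Peach: the inspection nets 20 − 2 = 18; no inspection nets 12. Peach prefers the inspection.
Lemon: the inspection nets 20 − 6 = 14; no inspection nets 12. Lemon would deviate to the inspection.
Lemon has a profitable deviation, so the profile is not an equilibrium.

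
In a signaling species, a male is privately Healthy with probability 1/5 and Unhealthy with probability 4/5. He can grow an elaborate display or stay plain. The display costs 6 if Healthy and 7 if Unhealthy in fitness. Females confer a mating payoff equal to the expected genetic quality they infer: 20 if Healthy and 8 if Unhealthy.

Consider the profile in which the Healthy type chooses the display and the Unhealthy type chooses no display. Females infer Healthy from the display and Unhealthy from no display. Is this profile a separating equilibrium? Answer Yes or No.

No

Under these beliefs, the display earns mating payoff 20 and no display earns mating payoff 8.
Healthy: the display nets 20 − 6 = 14; no display nets 8. Healthy prefers the display.
Unhealthy: the display nets 20 − 7 = 13; no display nets 8. Unhealthy would deviate to the display.
Unhealthy has a profitable deviation, so the profile is not an equilibrium.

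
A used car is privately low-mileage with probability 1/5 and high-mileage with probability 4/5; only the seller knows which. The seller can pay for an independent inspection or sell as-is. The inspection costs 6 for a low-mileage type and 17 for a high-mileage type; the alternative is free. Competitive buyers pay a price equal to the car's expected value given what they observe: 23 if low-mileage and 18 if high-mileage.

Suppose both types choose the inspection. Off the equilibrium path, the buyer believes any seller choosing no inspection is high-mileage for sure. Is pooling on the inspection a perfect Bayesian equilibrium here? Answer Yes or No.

On path, the buyer holds the prior and pays 1/5·23 + 4/5·18 = 19. Off path (no inspection), believing high-mileage, it pays 18.
low-mileage: the inspection nets 19 − 6 = 13; no inspection nets 18. low-mileage would deviate.
high-mileage: the inspection nets 19 − 17 = 2; no inspection nets 18. high-mileage would deviate.
A type deviates, so pooling fails.

No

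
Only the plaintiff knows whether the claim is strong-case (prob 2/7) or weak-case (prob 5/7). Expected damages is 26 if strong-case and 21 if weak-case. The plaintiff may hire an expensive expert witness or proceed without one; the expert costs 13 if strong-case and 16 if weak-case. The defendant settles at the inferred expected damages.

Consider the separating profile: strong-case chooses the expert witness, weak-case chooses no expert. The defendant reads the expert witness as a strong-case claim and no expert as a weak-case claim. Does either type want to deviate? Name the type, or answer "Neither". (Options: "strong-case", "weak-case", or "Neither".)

The expert witness pays 26; no expert pays 21.
strong-case: assigned the expert witness, nets 26 − 13 = 13; deviating to no expert nets 21.
weak-case: assigned no expert, nets 21; deviating to the expert witness nets 26 − 16 = 10.
The strong-case type gains 8 by deviating.

strong-case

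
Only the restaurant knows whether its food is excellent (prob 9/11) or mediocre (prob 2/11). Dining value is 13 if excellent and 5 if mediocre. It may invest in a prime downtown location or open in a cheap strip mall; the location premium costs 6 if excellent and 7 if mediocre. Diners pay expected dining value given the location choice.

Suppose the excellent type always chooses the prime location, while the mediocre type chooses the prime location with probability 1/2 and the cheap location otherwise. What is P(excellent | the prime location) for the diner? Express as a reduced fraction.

P(the prime location) = (9/11)·1 + (2/11)·(1/2) = 10/11.
By Bayes' rule, P(excellent | the prime location) = (9/11) / (10/11) = 9/10.

9/10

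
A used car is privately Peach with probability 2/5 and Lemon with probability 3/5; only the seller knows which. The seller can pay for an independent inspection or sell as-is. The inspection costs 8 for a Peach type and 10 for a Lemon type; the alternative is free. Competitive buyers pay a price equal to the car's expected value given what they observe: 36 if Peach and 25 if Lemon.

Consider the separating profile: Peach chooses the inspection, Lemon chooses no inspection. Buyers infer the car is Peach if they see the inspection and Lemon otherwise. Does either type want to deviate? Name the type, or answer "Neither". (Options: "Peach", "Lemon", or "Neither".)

Lemon

The inspection pays 36; no inspection pays 25.
Peach: assigned the inspection, nets 36 − 8 = 28; deviating to no inspection nets 25.
Lemon: assigned no inspection, nets 25; deviating to the inspection nets 36 − 10 = 26.
The Lemon type gains 1 by deviating.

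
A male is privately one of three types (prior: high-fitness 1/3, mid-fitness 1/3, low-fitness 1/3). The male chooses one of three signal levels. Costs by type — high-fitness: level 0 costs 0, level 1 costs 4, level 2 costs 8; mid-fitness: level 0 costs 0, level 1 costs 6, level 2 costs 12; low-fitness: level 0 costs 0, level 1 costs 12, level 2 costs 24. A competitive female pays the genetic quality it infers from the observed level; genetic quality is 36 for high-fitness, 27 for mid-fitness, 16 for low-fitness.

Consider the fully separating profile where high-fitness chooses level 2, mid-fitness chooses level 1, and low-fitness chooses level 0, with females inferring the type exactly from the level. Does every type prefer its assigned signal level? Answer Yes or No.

No

Separating mating payoffs: level 2 → 36, level 1 → 27, level 0 → 16.
high-fitness (assigned level 2): level 0: 16 − 0 = 16; level 1: 27 − 4 = 23; level 2: 36 − 8 = 28. high-fitness stays.
mid-fitness (assigned level 1): level 0: 16 − 0 = 16; level 1: 27 − 6 = 21; level 2: 36 − 12 = 24. mid-fitness prefers level 2.
low-fitness (assigned level 0): level 0: 16 − 0 = 16; level 1: 27 − 12 = 15; level 2: 36 − 24 = 12. low-fitness stays.
At least one type deviates; the separating profile fails.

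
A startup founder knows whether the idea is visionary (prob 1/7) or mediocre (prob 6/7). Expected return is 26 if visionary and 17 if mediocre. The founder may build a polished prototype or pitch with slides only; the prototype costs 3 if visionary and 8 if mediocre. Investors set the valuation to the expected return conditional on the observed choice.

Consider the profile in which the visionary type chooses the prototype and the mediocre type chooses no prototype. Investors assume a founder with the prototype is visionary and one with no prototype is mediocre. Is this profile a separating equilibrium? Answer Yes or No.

Under these beliefs, the prototype earns valuation 26 and no prototype earns valuation 17.
visionary: the prototype nets 26 − 3 = 23; no prototype nets 17. visionary prefers the prototype.
mediocre: the prototype nets 26 − 8 = 18; no prototype nets 17. mediocre would deviate to the prototype.
mediocre has a profitable deviation, so the profile is not an equilibrium.

No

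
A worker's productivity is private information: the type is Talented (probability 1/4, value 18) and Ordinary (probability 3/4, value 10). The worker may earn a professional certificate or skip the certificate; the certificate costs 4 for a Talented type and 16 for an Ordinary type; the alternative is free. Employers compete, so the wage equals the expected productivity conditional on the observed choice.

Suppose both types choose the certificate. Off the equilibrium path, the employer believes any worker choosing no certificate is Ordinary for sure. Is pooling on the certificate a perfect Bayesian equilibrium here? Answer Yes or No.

On path, the employer holds the prior and pays 1/4·18 + 3/4·10 = 12. Off path (no certificate), believing Ordinary, it pays 10.
Talented: the certificate nets 12 − 4 = 8; no certificate nets 10. Talented would deviate.
Ordinary: the certificate nets 12 − 16 = -4; no certificate nets 10. Ordinary would deviate.
A type deviates, so pooling fails.

No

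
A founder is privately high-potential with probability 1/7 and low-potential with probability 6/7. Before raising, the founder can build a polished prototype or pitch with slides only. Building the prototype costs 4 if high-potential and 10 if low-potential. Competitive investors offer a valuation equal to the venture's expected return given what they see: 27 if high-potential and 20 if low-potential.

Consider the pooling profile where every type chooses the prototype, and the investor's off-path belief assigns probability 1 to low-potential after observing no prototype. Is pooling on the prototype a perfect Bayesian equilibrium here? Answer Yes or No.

On path, the investor holds the prior and pays 1/7·27 + 6/7·20 = 21. Off path (no prototype), believing low-potential, it pays 20.
high-potential: the prototype nets 21 − 4 = 17; no prototype nets 20. high-potential would deviate.
low-potential: the prototype nets 21 − 10 = 11; no prototype nets 20. low-potential would deviate.
A type deviates, so pooling fails.

No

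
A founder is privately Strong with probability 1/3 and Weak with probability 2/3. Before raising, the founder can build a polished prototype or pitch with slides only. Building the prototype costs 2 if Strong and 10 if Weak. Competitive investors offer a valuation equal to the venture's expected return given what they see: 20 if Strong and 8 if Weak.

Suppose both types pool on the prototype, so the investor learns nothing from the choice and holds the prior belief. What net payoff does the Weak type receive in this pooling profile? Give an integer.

Pooled valuation = 1/3·20 + 2/3·8 = 12.
Weak pays cost 10 for the prototype, so net payoff = 12 − 10 = 2.

2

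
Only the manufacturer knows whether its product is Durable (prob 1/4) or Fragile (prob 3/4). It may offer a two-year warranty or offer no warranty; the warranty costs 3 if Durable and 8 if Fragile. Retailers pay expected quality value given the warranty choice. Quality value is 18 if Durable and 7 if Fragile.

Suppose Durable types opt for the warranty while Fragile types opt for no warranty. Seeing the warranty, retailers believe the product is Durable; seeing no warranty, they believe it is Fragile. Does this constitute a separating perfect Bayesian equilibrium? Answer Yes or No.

No

Under these beliefs, the warranty earns price 18 and no warranty earns price 7.
Durable: the warranty nets 18 − 3 = 15; no warranty nets 7. Durable prefers the warranty.
Fragile: the warranty nets 18 − 8 = 10; no warranty nets 7. Fragile would deviate to the warranty.
Fragile has a profitable deviation, so the profile is not an equilibrium.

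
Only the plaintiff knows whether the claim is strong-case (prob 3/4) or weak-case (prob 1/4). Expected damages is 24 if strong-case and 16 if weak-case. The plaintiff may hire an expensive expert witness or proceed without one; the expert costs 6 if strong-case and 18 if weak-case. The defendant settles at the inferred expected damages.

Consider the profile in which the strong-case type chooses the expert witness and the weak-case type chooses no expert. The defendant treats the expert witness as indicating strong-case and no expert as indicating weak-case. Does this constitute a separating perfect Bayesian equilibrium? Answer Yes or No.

Under these beliefs, the expert witness earns settlement 24 and no expert earns settlement 16.
strong-case: the expert witness nets 24 − 6 = 18; no expert nets 16. strong-case prefers the expert witness.
weak-case: the expert witness nets 24 − 18 = 6; no expert nets 16. weak-case prefers no expert.
Neither type deviates, so the separating profile is an equilibrium.

Yes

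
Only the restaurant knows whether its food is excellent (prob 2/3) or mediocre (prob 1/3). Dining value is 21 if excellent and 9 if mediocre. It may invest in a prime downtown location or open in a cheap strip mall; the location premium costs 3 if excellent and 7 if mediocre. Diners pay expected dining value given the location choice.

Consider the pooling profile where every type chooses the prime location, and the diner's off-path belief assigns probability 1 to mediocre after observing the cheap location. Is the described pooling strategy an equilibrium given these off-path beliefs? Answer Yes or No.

On path, the diner holds the prior and pays 2/3·21 + 1/3·9 = 17. Off path (the cheap location), believing mediocre, it pays 9.
excellent: the prime location nets 17 − 3 = 14; the cheap location nets 9. excellent stays.
mediocre: the prime location nets 17 − 7 = 10; the cheap location nets 9. mediocre stays.
No type deviates, so pooling is sustained.

Yes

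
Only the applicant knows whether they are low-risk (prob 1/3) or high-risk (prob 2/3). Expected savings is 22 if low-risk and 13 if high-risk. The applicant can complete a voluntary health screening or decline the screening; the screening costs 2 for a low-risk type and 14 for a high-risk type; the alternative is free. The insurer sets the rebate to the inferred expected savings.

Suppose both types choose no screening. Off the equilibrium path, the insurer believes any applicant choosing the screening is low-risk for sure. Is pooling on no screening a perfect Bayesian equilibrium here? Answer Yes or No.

On path, the insurer holds the prior and pays 1/3·22 + 2/3·13 = 16. Off path (the screening), believing low-risk, it pays 22.
low-risk: no screening nets 16; the screening nets 22 − 2 = 20. low-risk would deviate.
high-risk: no screening nets 16; the screening nets 22 − 14 = 8. high-risk stays.
A type deviates, so pooling fails.

No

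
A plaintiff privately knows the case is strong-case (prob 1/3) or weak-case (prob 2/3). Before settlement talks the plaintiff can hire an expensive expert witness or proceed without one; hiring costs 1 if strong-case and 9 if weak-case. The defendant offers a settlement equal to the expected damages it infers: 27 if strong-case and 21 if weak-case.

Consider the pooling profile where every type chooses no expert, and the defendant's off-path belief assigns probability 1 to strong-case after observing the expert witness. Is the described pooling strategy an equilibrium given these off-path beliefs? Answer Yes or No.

On path, the defendant holds the prior and pays 1/3·27 + 2/3·21 = 23. Off path (the expert witness), believing strong-case, it pays 27.
strong-case: no expert nets 23; the expert witness nets 27 − 1 = 26. strong-case would deviate.
weak-case: no expert nets 23; the expert witness nets 27 − 9 = 18. weak-case stays.
A type deviates, so pooling fails.

No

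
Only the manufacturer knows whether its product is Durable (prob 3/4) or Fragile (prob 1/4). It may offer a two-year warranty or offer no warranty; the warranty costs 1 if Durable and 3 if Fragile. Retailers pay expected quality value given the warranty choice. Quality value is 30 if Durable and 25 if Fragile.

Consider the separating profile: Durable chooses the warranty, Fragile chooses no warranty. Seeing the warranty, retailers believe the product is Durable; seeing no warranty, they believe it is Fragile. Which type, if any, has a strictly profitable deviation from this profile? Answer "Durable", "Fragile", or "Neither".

The warranty pays 30; no warranty pays 25.
Durable: assigned the warranty, nets 30 − 1 = 29; deviating to no warranty nets 25.
Fragile: assigned no warranty, nets 25; deviating to the warranty nets 30 − 3 = 27.
The Fragile type gains 2 by deviating.

Fragile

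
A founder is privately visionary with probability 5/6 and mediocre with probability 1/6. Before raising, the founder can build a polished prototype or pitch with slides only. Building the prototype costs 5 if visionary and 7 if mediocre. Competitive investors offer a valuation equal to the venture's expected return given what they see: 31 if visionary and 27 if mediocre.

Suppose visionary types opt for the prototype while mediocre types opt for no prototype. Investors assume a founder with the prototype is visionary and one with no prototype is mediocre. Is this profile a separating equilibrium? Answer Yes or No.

No

Under these beliefs, the prototype earns valuation 31 and no prototype earns valuation 27.
visionary: the prototype nets 31 − 5 = 26; no prototype nets 27. visionary would deviate to no prototype.
mediocre: the prototype nets 31 − 7 = 24; no prototype nets 27. mediocre prefers no prototype.
visionary has a profitable deviation, so the profile is not an equilibrium.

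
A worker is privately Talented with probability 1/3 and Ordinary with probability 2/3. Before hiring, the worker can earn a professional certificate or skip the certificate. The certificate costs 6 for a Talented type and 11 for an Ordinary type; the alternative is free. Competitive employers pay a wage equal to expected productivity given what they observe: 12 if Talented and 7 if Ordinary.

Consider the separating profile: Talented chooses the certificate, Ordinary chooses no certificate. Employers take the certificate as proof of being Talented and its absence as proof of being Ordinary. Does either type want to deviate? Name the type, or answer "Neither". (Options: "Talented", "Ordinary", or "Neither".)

Talented

The certificate pays 12; no certificate pays 7.
Talented: assigned the certificate, nets 12 − 6 = 6; deviating to no certificate nets 7.
Ordinary: assigned no certificate, nets 7; deviating to the certificate nets 12 − 11 = 1.
The Talented type gains 1 by deviating.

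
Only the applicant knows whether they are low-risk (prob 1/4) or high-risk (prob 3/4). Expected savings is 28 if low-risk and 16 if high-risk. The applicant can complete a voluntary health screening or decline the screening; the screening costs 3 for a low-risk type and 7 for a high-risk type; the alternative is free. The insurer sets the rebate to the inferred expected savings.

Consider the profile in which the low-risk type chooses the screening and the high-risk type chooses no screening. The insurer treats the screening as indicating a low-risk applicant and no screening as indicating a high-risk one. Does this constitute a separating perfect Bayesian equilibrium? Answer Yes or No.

Under these beliefs, the screening earns rebate 28 and no screening earns rebate 16.
low-risk: the screening nets 28 − 3 = 25; no screening nets 16. low-risk prefers the screening.
high-risk: the screening nets 28 − 7 = 21; no screening nets 16. high-risk would deviate to the screening.
high-risk has a profitable deviation, so the profile is not an equilibrium.

No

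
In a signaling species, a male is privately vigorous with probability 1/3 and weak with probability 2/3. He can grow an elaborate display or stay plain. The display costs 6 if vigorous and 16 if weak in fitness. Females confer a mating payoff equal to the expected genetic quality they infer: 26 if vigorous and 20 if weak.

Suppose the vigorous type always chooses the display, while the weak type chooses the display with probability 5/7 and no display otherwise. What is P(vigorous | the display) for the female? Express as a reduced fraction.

P(the display) = (1/3)·1 + (2/3)·(5/7) = 17/21.
By Bayes' rule, P(vigorous | the display) = (1/3) / (17/21) = 7/17.

7/17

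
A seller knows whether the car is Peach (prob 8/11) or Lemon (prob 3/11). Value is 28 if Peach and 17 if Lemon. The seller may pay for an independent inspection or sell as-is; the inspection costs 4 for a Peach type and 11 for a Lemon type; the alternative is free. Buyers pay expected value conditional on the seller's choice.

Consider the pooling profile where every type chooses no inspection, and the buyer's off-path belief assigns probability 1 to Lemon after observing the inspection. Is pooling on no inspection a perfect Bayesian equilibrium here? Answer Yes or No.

Yes

On path, the buyer holds the prior and pays 8/11·28 + 3/11·17 = 25. Off path (the inspection), believing Lemon, it pays 17.
Peach: no inspection nets 25; the inspection nets 17 − 4 = 13. Peach stays.
Lemon: no inspection nets 25; the inspection nets 17 − 11 = 6. Lemon stays.
No type deviates, so pooling is sustained.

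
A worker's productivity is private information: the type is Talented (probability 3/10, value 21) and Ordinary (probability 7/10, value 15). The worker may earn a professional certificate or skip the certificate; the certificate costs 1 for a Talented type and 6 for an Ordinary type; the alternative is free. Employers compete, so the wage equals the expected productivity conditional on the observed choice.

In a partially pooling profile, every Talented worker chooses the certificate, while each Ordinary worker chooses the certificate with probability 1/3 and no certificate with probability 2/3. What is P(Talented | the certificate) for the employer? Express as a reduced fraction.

9/16

P(the certificate) = (3/10)·1 + (7/10)·(1/3) = 8/15.
By Bayes' rule, P(Talented | the certificate) = (3/10) / (8/15) = 9/16.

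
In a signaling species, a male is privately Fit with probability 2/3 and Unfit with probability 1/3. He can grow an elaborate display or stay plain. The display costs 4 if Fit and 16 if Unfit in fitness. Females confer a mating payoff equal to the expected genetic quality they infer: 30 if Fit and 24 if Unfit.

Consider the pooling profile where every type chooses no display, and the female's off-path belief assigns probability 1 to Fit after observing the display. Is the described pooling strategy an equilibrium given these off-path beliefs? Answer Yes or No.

Yes

On path, the female holds the prior and pays 2/3·30 + 1/3·24 = 28. Off path (the display), believing Fit, it pays 30.
Fit: no display nets 28; the display nets 30 − 4 = 26. Fit stays.
Unfit: no display nets 28; the display nets 30 − 16 = 14. Unfit stays.
No type deviates, so pooling is sustained.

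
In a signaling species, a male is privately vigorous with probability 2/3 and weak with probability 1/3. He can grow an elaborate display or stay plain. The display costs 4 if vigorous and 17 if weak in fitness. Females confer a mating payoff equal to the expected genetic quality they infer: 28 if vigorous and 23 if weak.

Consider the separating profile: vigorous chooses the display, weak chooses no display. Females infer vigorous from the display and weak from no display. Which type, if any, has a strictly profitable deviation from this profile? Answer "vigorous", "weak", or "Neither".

The display pays 28; no display pays 23.
vigorous: assigned the display, nets 28 − 4 = 24; deviating to no display nets 23.
weak: assigned no display, nets 23; deviating to the display nets 28 − 17 = 11.
Both types strictly prefer their assigned action; no profitable deviation.

Neither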